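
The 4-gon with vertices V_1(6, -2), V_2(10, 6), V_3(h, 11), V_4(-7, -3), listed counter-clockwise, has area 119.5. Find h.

4

Write out the shoelace sum; only the two edges meeting at V_3 involve h:
2·Area = [(10·11 − h·6) + (h·(-3) − (-7)·11)] + 88
       = -9·h + 275 = 239
⇒ h = 4.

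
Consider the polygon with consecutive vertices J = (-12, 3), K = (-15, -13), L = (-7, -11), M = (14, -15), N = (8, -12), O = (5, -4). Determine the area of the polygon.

Apply the shoelace (surveyor's) formula: 2A = Σ (x_i·y_{i+1} − x_{i+1}·y_i), indices taken mod 6.
Σ = (201) + (74) + (259) + (-48) + (28) + (-33) = 481
Area = |Σ|/2 = 240.5.

240.5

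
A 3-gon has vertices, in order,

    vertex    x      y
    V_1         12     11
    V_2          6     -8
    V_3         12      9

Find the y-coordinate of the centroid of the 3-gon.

4

Apply the shoelace (surveyor's) formula. First the cross-terms c_i = x_i·y_{i+1} − x_{i+1}·y_i:
  -162, 150, 24  ⇒  2A = 12, A = 6.
Then Σ (y_i + y_{i+1})·c_i = 144, so ȳ = 144 / (6·6) = 4.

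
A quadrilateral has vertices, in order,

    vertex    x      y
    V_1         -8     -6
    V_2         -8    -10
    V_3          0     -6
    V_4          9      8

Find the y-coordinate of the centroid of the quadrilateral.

Apply the shoelace formula. First the cross-terms c_i = x_i·y_{i+1} − x_{i+1}·y_i:
  32, 48, 54, 10  ⇒  2A = 144, A = 72.
Then Σ (y_i + y_{i+1})·c_i = -1152, so ȳ = -1152 / (6·72) = -8/3.

-8/3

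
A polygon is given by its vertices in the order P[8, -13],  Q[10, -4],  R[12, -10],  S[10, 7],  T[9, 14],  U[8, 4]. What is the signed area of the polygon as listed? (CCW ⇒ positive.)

47.5

Apply the shoelace (surveyor's) formula: 2A = Σ (x_i·y_{i+1} − x_{i+1}·y_i), indices taken mod 6.
Σ = (98) + (-52) + (184) + (77) + (-76) + (-136) = 95
Signed area = Σ/2 = 47.5 (positive ⇒ counter-clockwise traversal).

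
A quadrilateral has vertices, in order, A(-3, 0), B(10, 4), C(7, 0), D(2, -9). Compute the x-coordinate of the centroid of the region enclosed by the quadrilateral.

110/39

Apply Gauss's area formula. First the cross-terms c_i = x_i·y_{i+1} − x_{i+1}·y_i:
  -12, -28, -63, -27  ⇒  2A = -130, A = -65.
Then Σ (x_i + x_{i+1})·c_i = -1100, so x̄ = -1100 / (6·(-65)) = 110/39.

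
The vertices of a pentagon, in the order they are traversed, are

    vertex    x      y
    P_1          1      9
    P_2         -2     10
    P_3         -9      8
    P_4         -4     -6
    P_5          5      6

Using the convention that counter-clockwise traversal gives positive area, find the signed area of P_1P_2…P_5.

P_1→P_2: (1)(10) − (-2)(9) = 28
P_2→P_3: (-2)(8) − (-9)(10) = 74
P_3→P_4: (-9)(-6) − (-4)(8) = 86
P_4→P_5: (-4)(6) − (5)(-6) = 6
P_5→P_1: (5)(9) − (1)(6) = 39
Σ = 233
Signed area = Σ/2 = 116.5 (positive ⇒ counter-clockwise traversal).

116.5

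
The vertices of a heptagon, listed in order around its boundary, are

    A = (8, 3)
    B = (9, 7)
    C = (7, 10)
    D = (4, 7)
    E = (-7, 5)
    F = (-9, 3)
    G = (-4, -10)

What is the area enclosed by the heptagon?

Σ = (29) + (41) + (9) + (69) + (24) + (102) + (68) = 342
Area = |Σ|/2 = 171.

171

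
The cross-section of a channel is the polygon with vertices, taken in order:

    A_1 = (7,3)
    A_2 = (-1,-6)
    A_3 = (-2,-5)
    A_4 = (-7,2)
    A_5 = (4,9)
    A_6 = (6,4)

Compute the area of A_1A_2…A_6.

Apply the surveyor's formula: 2A = Σ (x_i·y_{i+1} − x_{i+1}·y_i), indices taken mod 6.
Σ = (-39) + (-7) + (-39) + (-71) + (-38) + (-10) = -204
Area = |Σ|/2 = 102.

102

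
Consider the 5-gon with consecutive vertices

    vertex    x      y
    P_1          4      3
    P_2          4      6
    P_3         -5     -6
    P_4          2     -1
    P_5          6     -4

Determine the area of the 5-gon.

P_1→P_2: (4)(6) − (4)(3) = 12
P_2→P_3: (4)(-6) − (-5)(6) = 6
P_3→P_4: (-5)(-1) − (2)(-6) = 17
P_4→P_5: (2)(-4) − (6)(-1) = -2
P_5→P_1: (6)(3) − (4)(-4) = 34
Σ = 67
Area = |Σ|/2 = 33.5.

33.5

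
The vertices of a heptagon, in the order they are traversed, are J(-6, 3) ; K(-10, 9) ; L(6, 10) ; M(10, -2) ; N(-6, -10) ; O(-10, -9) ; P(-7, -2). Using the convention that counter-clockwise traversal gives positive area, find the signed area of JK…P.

-262

Apply Gauss's area formula: 2A = Σ (x_i·y_{i+1} − x_{i+1}·y_i), indices taken mod 7.
Σ = (-24) + (-154) + (-112) + (-112) + (-46) + (-43) + (-33) = -524
Signed area = Σ/2 = -262 (negative ⇒ clockwise traversal).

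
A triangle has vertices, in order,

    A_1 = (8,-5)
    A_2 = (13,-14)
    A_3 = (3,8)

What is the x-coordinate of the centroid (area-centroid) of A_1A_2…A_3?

8

Apply the surveyor's formula. First the cross-terms c_i = x_i·y_{i+1} − x_{i+1}·y_i:
  -47, 146, -79  ⇒  2A = 20, A = 10.
Then Σ (x_i + x_{i+1})·c_i = 480, so x̄ = 480 / (6·10) = 8.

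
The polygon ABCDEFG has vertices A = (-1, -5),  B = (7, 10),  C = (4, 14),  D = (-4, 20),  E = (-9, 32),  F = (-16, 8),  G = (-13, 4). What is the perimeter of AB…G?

|AB| = √((8)² + (15)²) = √289 = 17
|BC| = √((-3)² + (4)²) = √25 = 5
|CD| = √((-8)² + (6)²) = √100 = 10
|DE| = √((-5)² + (12)²) = √169 = 13
|EF| = √((-7)² + (-24)²) = √625 = 25
|FG| = √((3)² + (-4)²) = √25 = 5
|GA| = √((12)² + (-9)²) = √225 = 15
Perimeter = 17 + 5 + 10 + 13 + 25 + 5 + 15 = 90.

90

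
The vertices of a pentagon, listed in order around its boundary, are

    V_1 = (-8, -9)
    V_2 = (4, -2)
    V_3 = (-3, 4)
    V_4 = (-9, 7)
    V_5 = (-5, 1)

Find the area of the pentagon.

78

Σ = (52) + (10) + (15) + (26) + (53) = 156
Area = |Σ|/2 = 78.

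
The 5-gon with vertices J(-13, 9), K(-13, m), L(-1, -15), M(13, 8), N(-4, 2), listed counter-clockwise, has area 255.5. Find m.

The doubled signed area Σ (x_i y_{i+1} − x_{i+1} y_i) is linear in m.
With m=0 it equals 547; the coefficient of m is -12 (from the two edges through K).
So -12·m + 547 = 2·255.5 = 511 ⇒ m = 3.

3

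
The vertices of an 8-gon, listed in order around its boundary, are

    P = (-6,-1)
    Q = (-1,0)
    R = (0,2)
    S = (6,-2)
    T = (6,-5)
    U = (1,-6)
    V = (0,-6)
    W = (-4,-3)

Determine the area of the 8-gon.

54

Σ = (-1) + (-2) + (-12) + (-18) + (-31) + (-6) + (-24) + (-14) = -108
Area = |Σ|/2 = 54.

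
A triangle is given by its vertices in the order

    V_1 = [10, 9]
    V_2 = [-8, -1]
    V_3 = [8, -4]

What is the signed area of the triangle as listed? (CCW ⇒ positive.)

Apply the shoelace (surveyor's) formula: 2A = Σ (x_i·y_{i+1} − x_{i+1}·y_i), indices taken mod 3.
Σ = (62) + (40) + (112) = 214
Signed area = Σ/2 = 107 (positive ⇒ counter-clockwise traversal).

107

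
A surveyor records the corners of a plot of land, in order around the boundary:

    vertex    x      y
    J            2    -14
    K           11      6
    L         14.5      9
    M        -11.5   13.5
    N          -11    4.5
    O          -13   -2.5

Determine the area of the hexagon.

Apply the surveyor's formula: 2A = Σ (x_i·y_{i+1} − x_{i+1}·y_i), indices taken mod 6.
J→K: (2)(6) − (11)(-14) = 166
K→L: (11)(9) − (14.5)(6) = 12
L→M: (14.5)(13.5) − (-11.5)(9) = 299.25
M→N: (-11.5)(4.5) − (-11)(13.5) = 96.75
N→O: (-11)(-2.5) − (-13)(4.5) = 86
O→J: (-13)(-14) − (2)(-2.5) = 187
Σ = 847
Area = |Σ|/2 = 423.5.

423.5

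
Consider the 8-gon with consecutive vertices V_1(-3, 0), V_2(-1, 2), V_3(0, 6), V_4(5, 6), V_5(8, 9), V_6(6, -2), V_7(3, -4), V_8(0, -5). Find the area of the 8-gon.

Apply Gauss's area formula: 2A = Σ (x_i·y_{i+1} − x_{i+1}·y_i), indices taken mod 8.
Cross-terms: -6, -6, -30, -3, -70, -18, -15, -15  ⇒  Σ = -163
Area = |Σ|/2 = 81.5.

81.5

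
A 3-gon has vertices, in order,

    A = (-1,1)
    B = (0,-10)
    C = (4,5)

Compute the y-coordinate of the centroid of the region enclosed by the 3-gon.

-4/3

Apply Gauss's area formula. First the cross-terms c_i = x_i·y_{i+1} − x_{i+1}·y_i:
  10, 40, 9  ⇒  2A = 59, A = 29.5.
Then Σ (y_i + y_{i+1})·c_i = -236, so ȳ = -236 / (6·29.5) = -4/3.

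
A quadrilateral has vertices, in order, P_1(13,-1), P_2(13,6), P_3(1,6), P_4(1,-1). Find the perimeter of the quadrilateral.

|P_1P_2| = √((0)² + (7)²) = √49 = 7
|P_2P_3| = √((-12)² + (0)²) = √144 = 12
|P_3P_4| = √((0)² + (-7)²) = √49 = 7
|P_4P_1| = √((12)² + (0)²) = √144 = 12
Perimeter = 7 + 12 + 7 + 12 = 38.

38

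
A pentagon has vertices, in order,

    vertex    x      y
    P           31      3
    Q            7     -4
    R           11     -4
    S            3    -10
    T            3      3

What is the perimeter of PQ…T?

|PQ| = √((-24)² + (-7)²) = √625 = 25
|QR| = √((4)² + (0)²) = √16 = 4
|RS| = √((-8)² + (-6)²) = √100 = 10
|ST| = √((0)² + (13)²) = √169 = 13
|TP| = √((28)² + (0)²) = √784 = 28
Perimeter = 25 + 4 + 10 + 13 + 28 = 80.

80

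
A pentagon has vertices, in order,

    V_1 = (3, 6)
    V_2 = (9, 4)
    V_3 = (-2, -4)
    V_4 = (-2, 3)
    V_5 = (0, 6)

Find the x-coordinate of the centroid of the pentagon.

Apply Gauss's area formula. First the cross-terms c_i = x_i·y_{i+1} − x_{i+1}·y_i:
  -42, -28, -14, -12, -18  ⇒  2A = -114, A = -57.
Then Σ (x_i + x_{i+1})·c_i = -674, so x̄ = -674 / (6·(-57)) = 337/171.

337/171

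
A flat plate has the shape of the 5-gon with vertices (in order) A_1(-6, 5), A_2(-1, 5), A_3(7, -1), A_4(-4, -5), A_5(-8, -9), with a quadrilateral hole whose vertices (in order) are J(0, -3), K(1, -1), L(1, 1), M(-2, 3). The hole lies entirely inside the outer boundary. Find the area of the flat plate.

Outer boundary:
A_1→A_2: (-6)(5) − (-1)(5) = -25
A_2→A_3: (-1)(-1) − (7)(5) = -34
A_3→A_4: (7)(-5) − (-4)(-1) = -39
A_4→A_5: (-4)(-9) − (-8)(-5) = -4
A_5→A_1: (-8)(5) − (-6)(-9) = -94
Σ = -196
Area = |Σ|/2 = 98.
Hole:
Σ = (3) + (2) + (5) + (6) = 16
Area = |Σ|/2 = 8.
Net area = 98 − 8 = 90.

90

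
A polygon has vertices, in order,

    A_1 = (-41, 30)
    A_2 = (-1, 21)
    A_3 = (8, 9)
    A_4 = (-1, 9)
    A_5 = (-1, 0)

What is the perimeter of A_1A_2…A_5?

124

|A_1A_2| = √((40)² + (-9)²) = √1681 = 41
|A_2A_3| = √((9)² + (-12)²) = √225 = 15
|A_3A_4| = √((-9)² + (0)²) = √81 = 9
|A_4A_5| = √((0)² + (-9)²) = √81 = 9
|A_5A_1| = √((-40)² + (30)²) = √2500 = 50
Perimeter = 41 + 15 + 9 + 9 + 50 = 124.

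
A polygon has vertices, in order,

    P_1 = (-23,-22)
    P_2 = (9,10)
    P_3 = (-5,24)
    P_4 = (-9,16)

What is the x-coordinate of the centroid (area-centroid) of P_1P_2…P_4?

Apply the surveyor's formula. First the cross-terms c_i = x_i·y_{i+1} − x_{i+1}·y_i:
  -32, 266, 136, 566  ⇒  2A = 936, A = 468.
Then Σ (x_i + x_{i+1})·c_i = -18504, so x̄ = -18504 / (6·468) = -257/39.

-257/39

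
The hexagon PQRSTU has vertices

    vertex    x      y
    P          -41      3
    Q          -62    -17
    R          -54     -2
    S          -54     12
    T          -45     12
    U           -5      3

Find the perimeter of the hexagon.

146

|PQ| = √((-21)² + (-20)²) = √841 = 29
|QR| = √((8)² + (15)²) = √289 = 17
|RS| = √((0)² + (14)²) = √196 = 14
|ST| = √((9)² + (0)²) = √81 = 9
|TU| = √((40)² + (-9)²) = √1681 = 41
|UP| = √((-36)² + (0)²) = √1296 = 36
Perimeter = 29 + 17 + 14 + 9 + 41 + 36 = 146.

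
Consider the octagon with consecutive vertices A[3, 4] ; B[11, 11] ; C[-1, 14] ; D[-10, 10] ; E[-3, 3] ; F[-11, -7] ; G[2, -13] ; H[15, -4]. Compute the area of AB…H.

A→B: (3)(11) − (11)(4) = -11
B→C: (11)(14) − (-1)(11) = 165
C→D: (-1)(10) − (-10)(14) = 130
D→E: (-10)(3) − (-3)(10) = 0
E→F: (-3)(-7) − (-11)(3) = 54
F→G: (-11)(-13) − (2)(-7) = 157
G→H: (2)(-4) − (15)(-13) = 187
H→A: (15)(4) − (3)(-4) = 72
Σ = 754
Area = |Σ|/2 = 377.

377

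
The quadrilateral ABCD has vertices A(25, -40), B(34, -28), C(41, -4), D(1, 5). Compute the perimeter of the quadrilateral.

132

|AB| = √((9)² + (12)²) = √225 = 15
|BC| = √((7)² + (24)²) = √625 = 25
|CD| = √((-40)² + (9)²) = √1681 = 41
|DA| = √((24)² + (-45)²) = √2601 = 51
Perimeter = 15 + 25 + 41 + 51 = 132.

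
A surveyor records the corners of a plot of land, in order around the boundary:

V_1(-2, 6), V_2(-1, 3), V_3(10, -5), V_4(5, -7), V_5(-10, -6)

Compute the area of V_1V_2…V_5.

Σ = (0) + (-25) + (-45) + (-100) + (-72) = -242
Area = |Σ|/2 = 121.

121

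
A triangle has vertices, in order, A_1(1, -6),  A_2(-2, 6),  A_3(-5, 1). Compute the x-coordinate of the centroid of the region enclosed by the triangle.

Apply Gauss's area formula. First the cross-terms c_i = x_i·y_{i+1} − x_{i+1}·y_i:
  -6, 28, 29  ⇒  2A = 51, A = 25.5.
Then Σ (x_i + x_{i+1})·c_i = -306, so x̄ = -306 / (6·25.5) = -2.

-2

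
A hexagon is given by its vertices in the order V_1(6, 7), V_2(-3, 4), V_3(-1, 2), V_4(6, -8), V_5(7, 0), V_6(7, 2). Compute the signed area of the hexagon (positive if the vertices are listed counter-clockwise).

Apply the surveyor's formula: 2A = Σ (x_i·y_{i+1} − x_{i+1}·y_i), indices taken mod 6.
Cross-terms: 45, -2, -4, 56, 14, 37  ⇒  Σ = 146
Signed area = Σ/2 = 73 (positive ⇒ counter-clockwise traversal).

73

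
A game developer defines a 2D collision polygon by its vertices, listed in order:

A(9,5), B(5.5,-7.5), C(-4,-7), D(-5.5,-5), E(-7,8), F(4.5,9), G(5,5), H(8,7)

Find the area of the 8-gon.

205.25

Apply the surveyor's formula: 2A = Σ (x_i·y_{i+1} − x_{i+1}·y_i), indices taken mod 8.
Σ = (-95) + (-68.5) + (-18.5) + (-79) + (-99) + (-22.5) + (-5) + (-23) = -410.5
Area = |Σ|/2 = 205.25.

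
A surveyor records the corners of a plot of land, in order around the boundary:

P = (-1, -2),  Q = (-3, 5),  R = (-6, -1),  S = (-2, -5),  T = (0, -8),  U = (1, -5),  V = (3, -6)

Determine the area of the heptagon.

Σ = (-11) + (33) + (28) + (16) + (8) + (9) + (-12) = 71
Area = |Σ|/2 = 35.5.

35.5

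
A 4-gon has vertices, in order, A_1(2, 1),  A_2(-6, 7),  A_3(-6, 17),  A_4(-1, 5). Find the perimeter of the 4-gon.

38

|A_1A_2| = √((-8)² + (6)²) = √100 = 10
|A_2A_3| = √((0)² + (10)²) = √100 = 10
|A_3A_4| = √((5)² + (-12)²) = √169 = 13
|A_4A_1| = √((3)² + (-4)²) = √25 = 5
Perimeter = 10 + 10 + 13 + 5 = 38.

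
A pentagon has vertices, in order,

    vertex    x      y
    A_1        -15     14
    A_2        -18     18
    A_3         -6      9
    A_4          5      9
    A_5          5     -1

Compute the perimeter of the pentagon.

66

|A_1A_2| = √((-3)² + (4)²) = √25 = 5
|A_2A_3| = √((12)² + (-9)²) = √225 = 15
|A_3A_4| = √((11)² + (0)²) = √121 = 11
|A_4A_5| = √((0)² + (-10)²) = √100 = 10
|A_5A_1| = √((-20)² + (15)²) = √625 = 25
Perimeter = 5 + 15 + 11 + 10 + 25 = 66.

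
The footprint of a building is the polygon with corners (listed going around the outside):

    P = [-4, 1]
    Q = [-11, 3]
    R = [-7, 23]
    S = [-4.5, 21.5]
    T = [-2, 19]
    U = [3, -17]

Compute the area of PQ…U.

Apply the shoelace formula: 2A = Σ (x_i·y_{i+1} − x_{i+1}·y_i), indices taken mod 6.
Σ = (-1) + (-232) + (-47) + (-42.5) + (-23) + (-65) = -410.5
Area = |Σ|/2 = 205.25.

205.25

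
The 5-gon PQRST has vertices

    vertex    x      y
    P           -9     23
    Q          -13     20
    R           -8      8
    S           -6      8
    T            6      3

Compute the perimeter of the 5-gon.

58

|PQ| = √((-4)² + (-3)²) = √25 = 5
|QR| = √((5)² + (-12)²) = √169 = 13
|RS| = √((2)² + (0)²) = √4 = 2
|ST| = √((12)² + (-5)²) = √169 = 13
|TP| = √((-15)² + (20)²) = √625 = 25
Perimeter = 5 + 13 + 2 + 13 + 25 = 58.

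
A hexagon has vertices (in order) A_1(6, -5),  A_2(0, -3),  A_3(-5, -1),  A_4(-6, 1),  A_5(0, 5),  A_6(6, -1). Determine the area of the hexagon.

A_1→A_2: (6)(-3) − (0)(-5) = -18
A_2→A_3: (0)(-1) − (-5)(-3) = -15
A_3→A_4: (-5)(1) − (-6)(-1) = -11
A_4→A_5: (-6)(5) − (0)(1) = -30
A_5→A_6: (0)(-1) − (6)(5) = -30
A_6→A_1: (6)(-5) − (6)(-1) = -24
Σ = -128
Area = |Σ|/2 = 64.

64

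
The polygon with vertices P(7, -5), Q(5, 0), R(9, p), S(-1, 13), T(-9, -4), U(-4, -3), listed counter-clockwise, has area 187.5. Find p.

The doubled signed area Σ (x_i y_{i+1} − x_{i+1} y_i) is linear in p.
With p=0 it equals 315; the coefficient of p is 6 (from the two edges through R).
So 6·p + 315 = 2·187.5 = 375 ⇒ p = 10.

10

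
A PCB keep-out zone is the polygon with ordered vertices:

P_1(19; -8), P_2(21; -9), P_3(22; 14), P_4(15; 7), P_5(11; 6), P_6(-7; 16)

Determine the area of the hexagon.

208

Σ = (-3) + (492) + (-56) + (13) + (218) + (-248) = 416
Area = |Σ|/2 = 208.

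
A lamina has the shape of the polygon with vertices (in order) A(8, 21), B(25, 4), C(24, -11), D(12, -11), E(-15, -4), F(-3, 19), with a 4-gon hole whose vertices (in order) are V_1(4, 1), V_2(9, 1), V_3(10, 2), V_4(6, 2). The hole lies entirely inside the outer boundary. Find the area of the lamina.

856

Outer boundary:
Apply the surveyor's formula: 2A = Σ (x_i·y_{i+1} − x_{i+1}·y_i), indices taken mod 6.
A→B: (8)(4) − (25)(21) = -493
B→C: (25)(-11) − (24)(4) = -371
C→D: (24)(-11) − (12)(-11) = -132
D→E: (12)(-4) − (-15)(-11) = -213
E→F: (-15)(19) − (-3)(-4) = -297
F→A: (-3)(21) − (8)(19) = -215
Σ = -1721
Area = |Σ|/2 = 860.5.
Hole:
Apply the surveyor's formula: 2A = Σ (x_i·y_{i+1} − x_{i+1}·y_i), indices taken mod 4.
Σ = (-5) + (8) + (8) + (-2) = 9
Area = |Σ|/2 = 4.5.
Net area = 860.5 − 4.5 = 856.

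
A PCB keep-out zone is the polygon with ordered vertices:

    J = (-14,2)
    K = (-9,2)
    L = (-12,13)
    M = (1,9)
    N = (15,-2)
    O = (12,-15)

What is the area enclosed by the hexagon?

Σ = (-10) + (-93) + (-121) + (-137) + (-201) + (-186) = -748
Area = |Σ|/2 = 374.

374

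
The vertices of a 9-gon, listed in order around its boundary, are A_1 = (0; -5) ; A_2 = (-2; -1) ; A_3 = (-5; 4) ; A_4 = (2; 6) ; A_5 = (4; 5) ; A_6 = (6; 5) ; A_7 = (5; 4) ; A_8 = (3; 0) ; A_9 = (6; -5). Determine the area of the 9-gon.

Apply the shoelace formula: 2A = Σ (x_i·y_{i+1} − x_{i+1}·y_i), indices taken mod 9.
A_1→A_2: (0)(-1) − (-2)(-5) = -10
A_2→A_3: (-2)(4) − (-5)(-1) = -13
A_3→A_4: (-5)(6) − (2)(4) = -38
A_4→A_5: (2)(5) − (4)(6) = -14
A_5→A_6: (4)(5) − (6)(5) = -10
A_6→A_7: (6)(4) − (5)(5) = -1
A_7→A_8: (5)(0) − (3)(4) = -12
A_8→A_9: (3)(-5) − (6)(0) = -15
A_9→A_1: (6)(-5) − (0)(-5) = -30
Σ = -143
Area = |Σ|/2 = 71.5.

71.5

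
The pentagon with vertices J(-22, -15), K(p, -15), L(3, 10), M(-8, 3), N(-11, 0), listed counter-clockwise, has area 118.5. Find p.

The doubled signed area Σ (x_i y_{i+1} − x_{i+1} y_i) is linear in p.
With p=0 it equals 662; the coefficient of p is 25 (from the two edges through K).
So 25·p + 662 = 2·118.5 = 237 ⇒ p = -17.

-17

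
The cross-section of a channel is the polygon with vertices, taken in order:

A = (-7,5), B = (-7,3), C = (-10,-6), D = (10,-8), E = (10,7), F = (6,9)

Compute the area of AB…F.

Apply the shoelace (surveyor's) formula: 2A = Σ (x_i·y_{i+1} − x_{i+1}·y_i), indices taken mod 6.
Σ = (14) + (72) + (140) + (150) + (48) + (93) = 517
Area = |Σ|/2 = 258.5.

258.5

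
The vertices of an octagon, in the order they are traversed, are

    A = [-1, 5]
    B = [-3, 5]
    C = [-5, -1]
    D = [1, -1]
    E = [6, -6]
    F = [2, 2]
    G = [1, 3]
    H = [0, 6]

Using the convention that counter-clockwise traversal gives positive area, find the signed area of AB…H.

42

A→B: (-1)(5) − (-3)(5) = 10
B→C: (-3)(-1) − (-5)(5) = 28
C→D: (-5)(-1) − (1)(-1) = 6
D→E: (1)(-6) − (6)(-1) = 0
E→F: (6)(2) − (2)(-6) = 24
F→G: (2)(3) − (1)(2) = 4
G→H: (1)(6) − (0)(3) = 6
H→A: (0)(5) − (-1)(6) = 6
Σ = 84
Signed area = Σ/2 = 42 (positive ⇒ counter-clockwise traversal).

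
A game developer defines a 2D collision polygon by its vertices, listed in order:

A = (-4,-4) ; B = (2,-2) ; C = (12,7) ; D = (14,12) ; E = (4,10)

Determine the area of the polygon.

Apply the shoelace formula: 2A = Σ (x_i·y_{i+1} − x_{i+1}·y_i), indices taken mod 5.
A→B: (-4)(-2) − (2)(-4) = 16
B→C: (2)(7) − (12)(-2) = 38
C→D: (12)(12) − (14)(7) = 46
D→E: (14)(10) − (4)(12) = 92
E→A: (4)(-4) − (-4)(10) = 24
Σ = 216
Area = |Σ|/2 = 108.

108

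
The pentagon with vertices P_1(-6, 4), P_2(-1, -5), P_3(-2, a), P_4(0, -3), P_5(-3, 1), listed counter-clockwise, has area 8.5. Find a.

-2

Write out the shoelace sum; only the two edges meeting at P_3 involve a:
2·Area = [((-1)·a − (-2)·(-5)) + ((-2)·(-3) − 0·a)] + 19
       = -1·a + 15 = 17
⇒ a = -2.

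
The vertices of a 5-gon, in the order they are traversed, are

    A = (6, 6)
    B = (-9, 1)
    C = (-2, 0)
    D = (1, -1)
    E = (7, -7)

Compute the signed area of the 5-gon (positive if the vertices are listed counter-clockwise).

74

Apply the shoelace formula: 2A = Σ (x_i·y_{i+1} − x_{i+1}·y_i), indices taken mod 5.
A→B: (6)(1) − (-9)(6) = 60
B→C: (-9)(0) − (-2)(1) = 2
C→D: (-2)(-1) − (1)(0) = 2
D→E: (1)(-7) − (7)(-1) = 0
E→A: (7)(6) − (6)(-7) = 84
Σ = 148
Signed area = Σ/2 = 74 (positive ⇒ counter-clockwise traversal).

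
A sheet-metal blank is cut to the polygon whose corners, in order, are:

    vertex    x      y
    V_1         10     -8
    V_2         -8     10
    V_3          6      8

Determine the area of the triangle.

108

V_1→V_2: (10)(10) − (-8)(-8) = 36
V_2→V_3: (-8)(8) − (6)(10) = -124
V_3→V_1: (6)(-8) − (10)(8) = -128
Σ = -216
Area = |Σ|/2 = 108.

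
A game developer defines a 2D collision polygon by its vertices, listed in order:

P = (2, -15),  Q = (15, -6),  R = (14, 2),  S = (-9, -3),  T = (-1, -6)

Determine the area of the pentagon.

190.5

Apply the shoelace formula: 2A = Σ (x_i·y_{i+1} − x_{i+1}·y_i), indices taken mod 5.
Σ = (213) + (114) + (-24) + (51) + (27) = 381
Area = |Σ|/2 = 190.5.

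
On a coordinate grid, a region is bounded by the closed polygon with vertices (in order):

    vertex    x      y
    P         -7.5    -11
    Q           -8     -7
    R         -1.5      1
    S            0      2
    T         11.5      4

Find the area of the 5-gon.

Apply the surveyor's formula: 2A = Σ (x_i·y_{i+1} − x_{i+1}·y_i), indices taken mod 5.
Cross-terms: -35.5, -18.5, -3, -23, -96.5  ⇒  Σ = -176.5
Area = |Σ|/2 = 88.25.

88.25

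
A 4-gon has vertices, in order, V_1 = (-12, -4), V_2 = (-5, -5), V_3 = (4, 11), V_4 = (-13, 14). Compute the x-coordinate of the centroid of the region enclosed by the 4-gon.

-992/159

Apply Gauss's area formula. First the cross-terms c_i = x_i·y_{i+1} − x_{i+1}·y_i:
  40, -35, 199, 220  ⇒  2A = 424, A = 212.
Then Σ (x_i + x_{i+1})·c_i = -7936, so x̄ = -7936 / (6·212) = -992/159.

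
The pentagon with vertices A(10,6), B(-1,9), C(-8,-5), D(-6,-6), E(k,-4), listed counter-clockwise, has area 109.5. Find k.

-3

Write out the shoelace sum; only the two edges meeting at E involve k:
2·Area = [((-6)·(-4) − k·(-6)) + (k·6 − 10·(-4))] + 191
       = 12·k + 255 = 219
⇒ k = -3.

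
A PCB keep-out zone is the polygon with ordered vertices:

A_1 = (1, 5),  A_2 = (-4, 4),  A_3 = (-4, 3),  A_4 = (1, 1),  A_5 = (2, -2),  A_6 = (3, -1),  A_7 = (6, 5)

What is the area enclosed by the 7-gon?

33.5

Apply the shoelace (surveyor's) formula: 2A = Σ (x_i·y_{i+1} − x_{i+1}·y_i), indices taken mod 7.
Σ = (24) + (4) + (-7) + (-4) + (4) + (21) + (25) = 67
Area = |Σ|/2 = 33.5.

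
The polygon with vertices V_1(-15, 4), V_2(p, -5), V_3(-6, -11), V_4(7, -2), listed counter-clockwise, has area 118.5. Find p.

The doubled signed area Σ (x_i y_{i+1} − x_{i+1} y_i) is linear in p.
With p=0 it equals 132; the coefficient of p is -15 (from the two edges through V_2).
So -15·p + 132 = 2·118.5 = 237 ⇒ p = -7.

-7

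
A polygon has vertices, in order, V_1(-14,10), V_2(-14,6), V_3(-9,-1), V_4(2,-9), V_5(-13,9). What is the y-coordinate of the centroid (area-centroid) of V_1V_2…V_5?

55/52

Apply the surveyor's formula. First the cross-terms c_i = x_i·y_{i+1} − x_{i+1}·y_i:
  56, 68, 83, -99, -4  ⇒  2A = 104, A = 52.
Then Σ (y_i + y_{i+1})·c_i = 330, so ȳ = 330 / (6·52) = 55/52.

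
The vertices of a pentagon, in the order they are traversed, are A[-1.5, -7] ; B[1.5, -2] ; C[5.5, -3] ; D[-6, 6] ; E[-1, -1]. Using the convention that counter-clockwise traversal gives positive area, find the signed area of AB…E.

26.25

Apply Gauss's area formula: 2A = Σ (x_i·y_{i+1} − x_{i+1}·y_i), indices taken mod 5.
Cross-terms: 13.5, 6.5, 15, 12, 5.5  ⇒  Σ = 52.5
Signed area = Σ/2 = 26.25 (positive ⇒ counter-clockwise traversal).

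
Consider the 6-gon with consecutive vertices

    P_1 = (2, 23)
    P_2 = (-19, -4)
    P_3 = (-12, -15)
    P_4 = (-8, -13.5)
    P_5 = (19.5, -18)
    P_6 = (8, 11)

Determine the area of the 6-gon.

817.875

Apply the shoelace (surveyor's) formula: 2A = Σ (x_i·y_{i+1} − x_{i+1}·y_i), indices taken mod 6.
Cross-terms: 429, 237, 42, 407.25, 358.5, 162  ⇒  Σ = 1635.75
Area = |Σ|/2 = 817.875.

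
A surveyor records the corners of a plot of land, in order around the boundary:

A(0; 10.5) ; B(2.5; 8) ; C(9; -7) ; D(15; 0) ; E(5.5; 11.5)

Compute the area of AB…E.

109.75

Apply the shoelace (surveyor's) formula: 2A = Σ (x_i·y_{i+1} − x_{i+1}·y_i), indices taken mod 5.
A→B: (0)(8) − (2.5)(10.5) = -26.25
B→C: (2.5)(-7) − (9)(8) = -89.5
C→D: (9)(0) − (15)(-7) = 105
D→E: (15)(11.5) − (5.5)(0) = 172.5
E→A: (5.5)(10.5) − (0)(11.5) = 57.75
Σ = 219.5
Area = |Σ|/2 = 109.75.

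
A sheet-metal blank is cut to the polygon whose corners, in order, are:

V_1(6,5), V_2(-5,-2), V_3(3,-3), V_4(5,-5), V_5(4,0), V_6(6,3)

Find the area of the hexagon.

Cross-terms: 13, 21, 0, 20, 12, 12  ⇒  Σ = 78
Area = |Σ|/2 = 39.

39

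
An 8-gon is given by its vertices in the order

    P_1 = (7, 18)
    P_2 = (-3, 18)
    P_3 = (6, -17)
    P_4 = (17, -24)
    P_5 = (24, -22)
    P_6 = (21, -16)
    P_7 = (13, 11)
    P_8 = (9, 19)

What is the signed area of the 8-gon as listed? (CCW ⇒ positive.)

582

Σ = (180) + (-57) + (145) + (202) + (78) + (439) + (148) + (29) = 1164
Signed area = Σ/2 = 582 (positive ⇒ counter-clockwise traversal).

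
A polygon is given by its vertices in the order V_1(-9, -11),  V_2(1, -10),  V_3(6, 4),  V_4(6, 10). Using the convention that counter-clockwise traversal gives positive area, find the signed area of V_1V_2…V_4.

112.5

V_1→V_2: (-9)(-10) − (1)(-11) = 101
V_2→V_3: (1)(4) − (6)(-10) = 64
V_3→V_4: (6)(10) − (6)(4) = 36
V_4→V_1: (6)(-11) − (-9)(10) = 24
Σ = 225
Signed area = Σ/2 = 112.5 (positive ⇒ counter-clockwise traversal).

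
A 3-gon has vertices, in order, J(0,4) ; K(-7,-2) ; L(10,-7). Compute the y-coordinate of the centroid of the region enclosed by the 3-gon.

Apply the surveyor's formula. First the cross-terms c_i = x_i·y_{i+1} − x_{i+1}·y_i:
  28, 69, 40  ⇒  2A = 137, A = 68.5.
Then Σ (y_i + y_{i+1})·c_i = -685, so ȳ = -685 / (6·68.5) = -5/3.

-5/3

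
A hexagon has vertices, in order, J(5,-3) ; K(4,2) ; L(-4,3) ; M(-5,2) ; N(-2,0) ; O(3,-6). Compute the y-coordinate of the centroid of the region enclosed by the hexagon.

Apply the shoelace (surveyor's) formula. First the cross-terms c_i = x_i·y_{i+1} − x_{i+1}·y_i:
  22, 20, 7, 4, 12, 21  ⇒  2A = 86, A = 43.
Then Σ (y_i + y_{i+1})·c_i = -140, so ȳ = -140 / (6·43) = -70/129.

-70/129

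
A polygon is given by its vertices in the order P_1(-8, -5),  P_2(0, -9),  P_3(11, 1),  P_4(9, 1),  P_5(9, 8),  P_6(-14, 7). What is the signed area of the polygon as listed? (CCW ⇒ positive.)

P_1→P_2: (-8)(-9) − (0)(-5) = 72
P_2→P_3: (0)(1) − (11)(-9) = 99
P_3→P_4: (11)(1) − (9)(1) = 2
P_4→P_5: (9)(8) − (9)(1) = 63
P_5→P_6: (9)(7) − (-14)(8) = 175
P_6→P_1: (-14)(-5) − (-8)(7) = 126
Σ = 537
Signed area = Σ/2 = 268.5 (positive ⇒ counter-clockwise traversal).

268.5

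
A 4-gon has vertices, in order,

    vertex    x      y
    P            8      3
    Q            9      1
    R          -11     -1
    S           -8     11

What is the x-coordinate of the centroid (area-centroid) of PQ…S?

Apply the surveyor's formula. First the cross-terms c_i = x_i·y_{i+1} − x_{i+1}·y_i:
  -19, 2, -129, -112  ⇒  2A = -258, A = -129.
Then Σ (x_i + x_{i+1})·c_i = 2124, so x̄ = 2124 / (6·(-129)) = -118/43.

-118/43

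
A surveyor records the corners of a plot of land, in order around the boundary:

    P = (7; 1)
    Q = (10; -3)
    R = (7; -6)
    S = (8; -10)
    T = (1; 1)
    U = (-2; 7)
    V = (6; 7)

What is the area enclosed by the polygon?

Apply the surveyor's formula: 2A = Σ (x_i·y_{i+1} − x_{i+1}·y_i), indices taken mod 7.
Σ = (-31) + (-39) + (-22) + (18) + (9) + (-56) + (-43) = -164
Area = |Σ|/2 = 82.

82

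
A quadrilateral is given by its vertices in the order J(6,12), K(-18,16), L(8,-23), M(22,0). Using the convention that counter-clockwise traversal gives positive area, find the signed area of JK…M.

Apply Gauss's area formula: 2A = Σ (x_i·y_{i+1} − x_{i+1}·y_i), indices taken mod 4.
Σ = (312) + (286) + (506) + (264) = 1368
Signed area = Σ/2 = 684 (positive ⇒ counter-clockwise traversal).

684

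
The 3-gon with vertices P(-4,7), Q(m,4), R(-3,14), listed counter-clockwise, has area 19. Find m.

Write out the shoelace sum; only the two edges meeting at Q involve m:
2·Area = [((-4)·4 − m·7) + (m·14 − (-3)·4)] + 35
       = 7·m + 31 = 38
⇒ m = 1.

1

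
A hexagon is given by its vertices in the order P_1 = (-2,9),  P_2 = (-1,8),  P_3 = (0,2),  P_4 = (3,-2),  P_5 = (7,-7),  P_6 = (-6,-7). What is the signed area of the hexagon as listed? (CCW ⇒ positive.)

Apply the surveyor's formula: 2A = Σ (x_i·y_{i+1} − x_{i+1}·y_i), indices taken mod 6.
Cross-terms: -7, -2, -6, -7, -91, -68  ⇒  Σ = -181
Signed area = Σ/2 = -90.5 (negative ⇒ clockwise traversal).

-90.5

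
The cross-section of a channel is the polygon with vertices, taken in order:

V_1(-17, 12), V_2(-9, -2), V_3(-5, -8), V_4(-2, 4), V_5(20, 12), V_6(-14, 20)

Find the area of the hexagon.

402

Apply the shoelace (surveyor's) formula: 2A = Σ (x_i·y_{i+1} − x_{i+1}·y_i), indices taken mod 6.
Σ = (142) + (62) + (-36) + (-104) + (568) + (172) = 804
Area = |Σ|/2 = 402.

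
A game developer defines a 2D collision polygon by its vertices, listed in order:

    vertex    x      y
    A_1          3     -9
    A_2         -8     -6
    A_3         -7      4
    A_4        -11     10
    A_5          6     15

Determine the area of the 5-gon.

257

Apply Gauss's area formula: 2A = Σ (x_i·y_{i+1} − x_{i+1}·y_i), indices taken mod 5.
A_1→A_2: (3)(-6) − (-8)(-9) = -90
A_2→A_3: (-8)(4) − (-7)(-6) = -74
A_3→A_4: (-7)(10) − (-11)(4) = -26
A_4→A_5: (-11)(15) − (6)(10) = -225
A_5→A_1: (6)(-9) − (3)(15) = -99
Σ = -514
Area = |Σ|/2 = 257.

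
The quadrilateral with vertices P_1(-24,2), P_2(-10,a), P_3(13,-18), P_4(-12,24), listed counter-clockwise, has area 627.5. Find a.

Write out the shoelace sum; only the two edges meeting at P_2 involve a:
2·Area = [((-24)·a − (-10)·2) + ((-10)·(-18) − 13·a)] + 648
       = -37·a + 848 = 1255
⇒ a = -11.

-11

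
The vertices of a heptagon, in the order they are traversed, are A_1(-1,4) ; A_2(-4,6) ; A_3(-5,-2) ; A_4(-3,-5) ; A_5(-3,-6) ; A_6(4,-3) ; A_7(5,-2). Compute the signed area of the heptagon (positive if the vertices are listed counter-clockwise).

Apply the shoelace formula: 2A = Σ (x_i·y_{i+1} − x_{i+1}·y_i), indices taken mod 7.
Cross-terms: 10, 38, 19, 3, 33, 7, 18  ⇒  Σ = 128
Signed area = Σ/2 = 64 (positive ⇒ counter-clockwise traversal).

64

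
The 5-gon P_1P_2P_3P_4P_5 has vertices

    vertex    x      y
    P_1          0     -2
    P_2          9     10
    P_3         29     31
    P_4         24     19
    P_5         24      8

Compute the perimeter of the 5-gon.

|P_1P_2| = √((9)² + (12)²) = √225 = 15
|P_2P_3| = √((20)² + (21)²) = √841 = 29
|P_3P_4| = √((-5)² + (-12)²) = √169 = 13
|P_4P_5| = √((0)² + (-11)²) = √121 = 11
|P_5P_1| = √((-24)² + (-10)²) = √676 = 26
Perimeter = 15 + 29 + 13 + 11 + 26 = 94.

94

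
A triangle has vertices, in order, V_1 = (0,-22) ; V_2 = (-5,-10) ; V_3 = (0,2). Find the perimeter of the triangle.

50

|V_1V_2| = √((-5)² + (12)²) = √169 = 13
|V_2V_3| = √((5)² + (12)²) = √169 = 13
|V_3V_1| = √((0)² + (-24)²) = √576 = 24
Perimeter = 13 + 13 + 24 = 50.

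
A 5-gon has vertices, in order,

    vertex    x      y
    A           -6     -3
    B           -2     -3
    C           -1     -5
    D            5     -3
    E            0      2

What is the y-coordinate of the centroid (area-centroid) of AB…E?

-374/207

Apply the shoelace formula. First the cross-terms c_i = x_i·y_{i+1} − x_{i+1}·y_i:
  12, 7, 28, 10, 12  ⇒  2A = 69, A = 34.5.
Then Σ (y_i + y_{i+1})·c_i = -374, so ȳ = -374 / (6·34.5) = -374/207.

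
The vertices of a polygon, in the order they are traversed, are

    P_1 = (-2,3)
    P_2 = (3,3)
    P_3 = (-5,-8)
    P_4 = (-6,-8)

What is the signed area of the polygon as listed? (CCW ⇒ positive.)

-33

P_1→P_2: (-2)(3) − (3)(3) = -15
P_2→P_3: (3)(-8) − (-5)(3) = -9
P_3→P_4: (-5)(-8) − (-6)(-8) = -8
P_4→P_1: (-6)(3) − (-2)(-8) = -34
Σ = -66
Signed area = Σ/2 = -33 (negative ⇒ clockwise traversal).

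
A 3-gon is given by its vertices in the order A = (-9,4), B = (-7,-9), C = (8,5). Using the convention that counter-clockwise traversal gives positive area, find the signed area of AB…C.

Apply the surveyor's formula: 2A = Σ (x_i·y_{i+1} − x_{i+1}·y_i), indices taken mod 3.
Cross-terms: 109, 37, 77  ⇒  Σ = 223
Signed area = Σ/2 = 111.5 (positive ⇒ counter-clockwise traversal).

111.5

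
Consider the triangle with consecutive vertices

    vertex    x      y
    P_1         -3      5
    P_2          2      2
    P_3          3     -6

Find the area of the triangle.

Apply the shoelace formula: 2A = Σ (x_i·y_{i+1} − x_{i+1}·y_i), indices taken mod 3.
Cross-terms: -16, -18, -3  ⇒  Σ = -37
Area = |Σ|/2 = 18.5.

18.5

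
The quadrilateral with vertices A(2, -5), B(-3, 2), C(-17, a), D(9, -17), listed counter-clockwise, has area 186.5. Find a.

-6

The doubled signed area Σ (x_i y_{i+1} − x_{i+1} y_i) is linear in a.
With a=0 it equals 301; the coefficient of a is -12 (from the two edges through C).
So -12·a + 301 = 2·186.5 = 373 ⇒ a = -6.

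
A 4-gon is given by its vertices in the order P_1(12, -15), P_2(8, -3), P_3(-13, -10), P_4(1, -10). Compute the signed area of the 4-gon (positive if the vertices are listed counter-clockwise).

105

Apply the shoelace formula: 2A = Σ (x_i·y_{i+1} − x_{i+1}·y_i), indices taken mod 4.
Σ = (84) + (-119) + (140) + (105) = 210
Signed area = Σ/2 = 105 (positive ⇒ counter-clockwise traversal).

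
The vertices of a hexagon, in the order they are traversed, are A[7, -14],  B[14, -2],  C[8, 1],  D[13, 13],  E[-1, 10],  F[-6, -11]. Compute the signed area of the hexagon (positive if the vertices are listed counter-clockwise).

339

Apply the surveyor's formula: 2A = Σ (x_i·y_{i+1} − x_{i+1}·y_i), indices taken mod 6.
Σ = (182) + (30) + (91) + (143) + (71) + (161) = 678
Signed area = Σ/2 = 339 (positive ⇒ counter-clockwise traversal).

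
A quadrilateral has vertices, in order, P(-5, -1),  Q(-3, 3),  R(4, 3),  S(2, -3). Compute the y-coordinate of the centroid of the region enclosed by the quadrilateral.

Apply Gauss's area formula. First the cross-terms c_i = x_i·y_{i+1} − x_{i+1}·y_i:
  -18, -21, -18, -17  ⇒  2A = -74, A = -37.
Then Σ (y_i + y_{i+1})·c_i = -94, so ȳ = -94 / (6·(-37)) = 47/111.

47/111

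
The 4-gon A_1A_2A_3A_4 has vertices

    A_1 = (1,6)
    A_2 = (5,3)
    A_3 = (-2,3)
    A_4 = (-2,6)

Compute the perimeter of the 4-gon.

|A_1A_2| = √((4)² + (-3)²) = √25 = 5
|A_2A_3| = √((-7)² + (0)²) = √49 = 7
|A_3A_4| = √((0)² + (3)²) = √9 = 3
|A_4A_1| = √((3)² + (0)²) = √9 = 3
Perimeter = 5 + 7 + 3 + 3 = 18.

18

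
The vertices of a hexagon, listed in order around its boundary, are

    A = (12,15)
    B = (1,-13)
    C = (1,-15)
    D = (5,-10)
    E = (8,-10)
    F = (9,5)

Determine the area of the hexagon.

63.5

Σ = (-171) + (-2) + (65) + (30) + (130) + (75) = 127
Area = |Σ|/2 = 63.5.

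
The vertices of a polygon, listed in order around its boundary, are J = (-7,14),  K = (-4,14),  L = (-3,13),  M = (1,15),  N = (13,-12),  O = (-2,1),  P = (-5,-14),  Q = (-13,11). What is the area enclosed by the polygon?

Apply Gauss's area formula: 2A = Σ (x_i·y_{i+1} − x_{i+1}·y_i), indices taken mod 8.
Σ = (-42) + (-10) + (-58) + (-207) + (-11) + (33) + (-237) + (-105) = -637
Area = |Σ|/2 = 318.5.

318.5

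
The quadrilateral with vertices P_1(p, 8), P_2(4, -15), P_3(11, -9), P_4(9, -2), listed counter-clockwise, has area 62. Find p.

Write out the shoelace sum; only the two edges meeting at P_1 involve p:
2·Area = [(9·8 − p·(-2)) + (p·(-15) − 4·8)] + 188
       = -13·p + 228 = 124
⇒ p = 8.

8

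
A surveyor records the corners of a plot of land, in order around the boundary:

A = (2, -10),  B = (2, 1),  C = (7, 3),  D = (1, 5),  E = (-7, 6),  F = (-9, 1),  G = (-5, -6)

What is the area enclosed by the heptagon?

131

Apply Gauss's area formula: 2A = Σ (x_i·y_{i+1} − x_{i+1}·y_i), indices taken mod 7.
Σ = (22) + (-1) + (32) + (41) + (47) + (59) + (62) = 262
Area = |Σ|/2 = 131.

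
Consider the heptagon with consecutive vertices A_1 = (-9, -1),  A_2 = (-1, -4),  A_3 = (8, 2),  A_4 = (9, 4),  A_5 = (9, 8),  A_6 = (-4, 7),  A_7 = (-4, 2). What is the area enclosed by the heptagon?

126

Apply the shoelace formula: 2A = Σ (x_i·y_{i+1} − x_{i+1}·y_i), indices taken mod 7.
A_1→A_2: (-9)(-4) − (-1)(-1) = 35
A_2→A_3: (-1)(2) − (8)(-4) = 30
A_3→A_4: (8)(4) − (9)(2) = 14
A_4→A_5: (9)(8) − (9)(4) = 36
A_5→A_6: (9)(7) − (-4)(8) = 95
A_6→A_7: (-4)(2) − (-4)(7) = 20
A_7→A_1: (-4)(-1) − (-9)(2) = 22
Σ = 252
Area = |Σ|/2 = 126.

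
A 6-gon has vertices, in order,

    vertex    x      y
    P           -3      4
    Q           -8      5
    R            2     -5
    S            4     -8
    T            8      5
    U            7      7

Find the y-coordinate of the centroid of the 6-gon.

128/123

Apply the surveyor's formula. First the cross-terms c_i = x_i·y_{i+1} − x_{i+1}·y_i:
  17, 30, 4, 84, 21, 49  ⇒  2A = 205, A = 102.5.
Then Σ (y_i + y_{i+1})·c_i = 640, so ȳ = 640 / (6·102.5) = 128/123.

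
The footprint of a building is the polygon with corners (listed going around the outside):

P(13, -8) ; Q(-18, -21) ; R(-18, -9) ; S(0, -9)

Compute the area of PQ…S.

177

P→Q: (13)(-21) − (-18)(-8) = -417
Q→R: (-18)(-9) − (-18)(-21) = -216
R→S: (-18)(-9) − (0)(-9) = 162
S→P: (0)(-8) − (13)(-9) = 117
Σ = -354
Area = |Σ|/2 = 177.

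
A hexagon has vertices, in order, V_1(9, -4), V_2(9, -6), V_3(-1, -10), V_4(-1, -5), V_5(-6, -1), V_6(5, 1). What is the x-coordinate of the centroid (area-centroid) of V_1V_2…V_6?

Apply the shoelace (surveyor's) formula. First the cross-terms c_i = x_i·y_{i+1} − x_{i+1}·y_i:
  -18, -96, -5, -29, -1, -29  ⇒  2A = -178, A = -89.
Then Σ (x_i + x_{i+1})·c_i = -1284, so x̄ = -1284 / (6·(-89)) = 214/89.

214/89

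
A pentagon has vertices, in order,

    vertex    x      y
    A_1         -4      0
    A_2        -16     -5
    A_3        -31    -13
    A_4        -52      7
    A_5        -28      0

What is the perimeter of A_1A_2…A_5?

|A_1A_2| = √((-12)² + (-5)²) = √169 = 13
|A_2A_3| = √((-15)² + (-8)²) = √289 = 17
|A_3A_4| = √((-21)² + (20)²) = √841 = 29
|A_4A_5| = √((24)² + (-7)²) = √625 = 25
|A_5A_1| = √((24)² + (0)²) = √576 = 24
Perimeter = 13 + 17 + 29 + 25 + 24 = 108.

108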